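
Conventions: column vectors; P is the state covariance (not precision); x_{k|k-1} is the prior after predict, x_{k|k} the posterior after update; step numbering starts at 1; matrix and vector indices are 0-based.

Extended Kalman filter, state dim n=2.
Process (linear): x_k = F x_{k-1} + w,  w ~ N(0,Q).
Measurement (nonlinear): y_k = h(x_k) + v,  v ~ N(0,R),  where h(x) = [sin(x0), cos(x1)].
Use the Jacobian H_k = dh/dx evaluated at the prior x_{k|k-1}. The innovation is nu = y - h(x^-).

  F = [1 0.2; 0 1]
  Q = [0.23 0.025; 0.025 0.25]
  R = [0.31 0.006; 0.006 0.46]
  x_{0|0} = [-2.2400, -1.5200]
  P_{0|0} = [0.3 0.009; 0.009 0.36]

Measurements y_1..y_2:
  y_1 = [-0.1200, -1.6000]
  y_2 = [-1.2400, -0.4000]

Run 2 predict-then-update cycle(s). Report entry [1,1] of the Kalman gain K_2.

step 1: x^-=[-2.5440, -1.5200]  P^-=[0.5480 0.1060; 0.1060 0.6100]  H_jac=[-0.8267 0.0000; 0.0000 0.9987]  S=[0.6845 -0.0815; -0.0815 1.0684]  K=[-0.6560 0.0490; -0.0607 0.5656]  nu=[0.4427, -1.6508]  x^+=[-2.9153, -2.4805]  P^+=[0.2456 0.0186; 0.0186 0.2601]
step 2: x^-=[-3.4114, -2.4805]  P^-=[0.4935 0.0957; 0.0957 0.5101]  H_jac=[-0.9638 0.0000; 0.0000 0.6140]  S=[0.7684 -0.0506; -0.0506 0.6523]  K=[-0.6162 0.0422; -0.0888 0.4733]  nu=[-1.5066, 0.3893]  x^+=[-2.4666, -2.1624]  P^+=[0.1979 0.0256; 0.0256 0.3537]

K[1,1] = 0.4733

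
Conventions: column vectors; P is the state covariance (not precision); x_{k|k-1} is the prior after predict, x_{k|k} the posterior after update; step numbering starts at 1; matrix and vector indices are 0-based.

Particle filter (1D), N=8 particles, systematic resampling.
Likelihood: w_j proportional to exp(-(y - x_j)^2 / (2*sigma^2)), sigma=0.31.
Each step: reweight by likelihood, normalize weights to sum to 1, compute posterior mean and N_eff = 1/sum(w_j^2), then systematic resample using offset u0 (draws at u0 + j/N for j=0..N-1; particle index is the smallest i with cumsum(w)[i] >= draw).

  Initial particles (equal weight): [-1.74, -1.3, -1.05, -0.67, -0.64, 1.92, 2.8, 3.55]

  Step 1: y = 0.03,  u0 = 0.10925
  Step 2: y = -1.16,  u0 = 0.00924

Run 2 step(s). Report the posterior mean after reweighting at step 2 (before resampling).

step 1: w=[0.0000, 0.0006, 0.0131, 0.4407, 0.5457, 0.0000, 0.0000, 0.0000]  mean=-0.6589  Neff=2.0319  idx=[3, 3, 3, 4, 4, 4, 4, 4]
step 2: w=[0.1375, 0.1375, 0.1375, 0.1175, 0.1175, 0.1175, 0.1175, 0.1175]  mean=-0.6524  Neff=7.9520  idx=[0, 0, 1, 2, 3, 4, 5, 7]

post_mean = -0.6524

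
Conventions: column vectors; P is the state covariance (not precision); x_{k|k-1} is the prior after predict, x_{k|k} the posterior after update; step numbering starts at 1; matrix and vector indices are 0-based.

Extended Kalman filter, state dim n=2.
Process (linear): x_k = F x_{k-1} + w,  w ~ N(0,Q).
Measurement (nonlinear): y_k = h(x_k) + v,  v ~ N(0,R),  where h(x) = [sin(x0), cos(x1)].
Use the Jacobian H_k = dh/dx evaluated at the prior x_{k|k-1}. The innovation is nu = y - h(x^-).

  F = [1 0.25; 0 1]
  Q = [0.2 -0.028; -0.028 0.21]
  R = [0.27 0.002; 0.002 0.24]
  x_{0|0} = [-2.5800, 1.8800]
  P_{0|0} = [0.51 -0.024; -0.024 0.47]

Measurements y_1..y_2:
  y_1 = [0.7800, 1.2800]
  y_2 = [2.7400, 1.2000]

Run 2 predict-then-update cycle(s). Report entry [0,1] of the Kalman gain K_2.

K[0,1] = -0.0114

step 1: x^-=[-2.1100, 1.8800]  P^-=[0.7274 0.0655; 0.0655 0.6800]  H_jac=[-0.5135 0.0000; 0.0000 -0.9526]  S=[0.4618 0.0340; 0.0340 0.8570]  K=[-0.8058 -0.0408; -0.0172 -0.7551]  nu=[1.6381, 1.5843]  x^+=[-3.4946, 0.6555]  P^+=[0.4239 0.0120; 0.0120 0.1903]
step 2: x^-=[-3.3307, 0.6555]  P^-=[0.6418 0.0315; 0.0315 0.4003]  H_jac=[-0.9822 0.0000; 0.0000 -0.6096]  S=[0.8891 0.0209; 0.0209 0.3887]  K=[-0.7087 -0.0114; -0.0201 -0.6266]  nu=[2.5520, 0.4073]  x^+=[-5.1439, 0.3490]  P^+=[0.1948 0.0068; 0.0068 0.2468]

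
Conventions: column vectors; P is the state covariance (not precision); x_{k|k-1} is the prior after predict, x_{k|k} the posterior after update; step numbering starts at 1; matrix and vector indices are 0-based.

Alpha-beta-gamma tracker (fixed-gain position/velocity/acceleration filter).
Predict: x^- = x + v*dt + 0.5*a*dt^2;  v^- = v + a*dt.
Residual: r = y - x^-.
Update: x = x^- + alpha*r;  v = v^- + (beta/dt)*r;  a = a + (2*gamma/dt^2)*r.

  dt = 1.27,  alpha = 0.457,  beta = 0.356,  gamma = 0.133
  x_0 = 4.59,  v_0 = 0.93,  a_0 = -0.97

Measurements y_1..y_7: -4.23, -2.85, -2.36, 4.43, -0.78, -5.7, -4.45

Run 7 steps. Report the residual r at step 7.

step 1: x_pred=4.9888  r=-9.2188  x^+=0.7758  v^+=-2.8861  a^+=-2.4904
step 2: x_pred=-4.8979  r=2.0479  x^+=-3.9620  v^+=-5.4748  a^+=-2.1526
step 3: x_pred=-12.6510  r=10.2910  x^+=-7.9480  v^+=-5.3239  a^+=-0.4554
step 4: x_pred=-15.0767  r=19.5067  x^+=-6.1621  v^+=-0.4343  a^+=2.7616
step 5: x_pred=-4.4867  r=3.7067  x^+=-2.7927  v^+=4.1119  a^+=3.3729
step 6: x_pred=5.1495  r=-10.8495  x^+=0.1913  v^+=5.3542  a^+=1.5836
step 7: x_pred=8.2683  r=-12.7183  x^+=2.4560  v^+=3.8003  a^+=-0.5139

resid = -12.7183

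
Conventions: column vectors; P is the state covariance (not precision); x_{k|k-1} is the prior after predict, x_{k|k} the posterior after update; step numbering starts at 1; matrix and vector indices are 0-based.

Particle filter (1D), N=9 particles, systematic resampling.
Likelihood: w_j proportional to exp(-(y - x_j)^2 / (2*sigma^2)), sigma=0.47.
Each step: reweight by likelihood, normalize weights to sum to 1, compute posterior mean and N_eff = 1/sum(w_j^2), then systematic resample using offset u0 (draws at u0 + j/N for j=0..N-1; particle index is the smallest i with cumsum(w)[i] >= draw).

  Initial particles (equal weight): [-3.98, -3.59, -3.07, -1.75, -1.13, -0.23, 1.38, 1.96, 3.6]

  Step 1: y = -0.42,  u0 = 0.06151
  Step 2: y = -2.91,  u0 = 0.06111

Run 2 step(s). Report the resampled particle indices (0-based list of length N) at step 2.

resampled_idx = [0, 0, 0, 0, 1, 1, 1, 1, 1]

step 1: w=[0.0000, 0.0000, 0.0000, 0.0145, 0.2536, 0.7314, 0.0005, 0.0000, 0.0000]  mean=-0.4794  Neff=1.6681  idx=[4, 4, 5, 5, 5, 5, 5, 5, 5]
step 2: w=[0.4998, 0.4998, 0.0001, 0.0001, 0.0001, 0.0001, 0.0001, 0.0001, 0.0001]  mean=-1.1296  Neff=2.0016  idx=[0, 0, 0, 0, 1, 1, 1, 1, 1]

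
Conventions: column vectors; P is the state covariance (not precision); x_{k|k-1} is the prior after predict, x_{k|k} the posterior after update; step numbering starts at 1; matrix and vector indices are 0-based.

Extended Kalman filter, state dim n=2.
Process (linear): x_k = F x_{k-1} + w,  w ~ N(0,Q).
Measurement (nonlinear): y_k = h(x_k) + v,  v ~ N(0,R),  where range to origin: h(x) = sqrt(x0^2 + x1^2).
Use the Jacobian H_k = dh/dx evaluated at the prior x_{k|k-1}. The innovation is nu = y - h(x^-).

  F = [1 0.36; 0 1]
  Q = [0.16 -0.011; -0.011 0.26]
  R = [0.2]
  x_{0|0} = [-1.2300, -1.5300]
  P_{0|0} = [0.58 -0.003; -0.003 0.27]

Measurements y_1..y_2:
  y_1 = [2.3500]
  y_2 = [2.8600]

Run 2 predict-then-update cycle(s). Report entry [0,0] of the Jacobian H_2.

H_jac[0,0] = -0.8361

step 1: x^-=[-1.7808, -1.5300]  P^-=[0.7728 0.0832; 0.0832 0.5300]  H_jac=[-0.7585 -0.6517]  S=[0.9520]  K=[-0.6727; -0.4291]  nu=[0.0022]  x^+=[-1.7823, -1.5309]  P^+=[0.3420 -0.1916; -0.1916 0.3547]
step 2: x^-=[-2.3334, -1.5309]  P^-=[0.4100 -0.0749; -0.0749 0.6147]  H_jac=[-0.8361 -0.5486]  S=[0.6029]  K=[-0.5005; -0.4554]  nu=[0.0692]  x^+=[-2.3680, -1.5625]  P^+=[0.2590 -0.2123; -0.2123 0.4897]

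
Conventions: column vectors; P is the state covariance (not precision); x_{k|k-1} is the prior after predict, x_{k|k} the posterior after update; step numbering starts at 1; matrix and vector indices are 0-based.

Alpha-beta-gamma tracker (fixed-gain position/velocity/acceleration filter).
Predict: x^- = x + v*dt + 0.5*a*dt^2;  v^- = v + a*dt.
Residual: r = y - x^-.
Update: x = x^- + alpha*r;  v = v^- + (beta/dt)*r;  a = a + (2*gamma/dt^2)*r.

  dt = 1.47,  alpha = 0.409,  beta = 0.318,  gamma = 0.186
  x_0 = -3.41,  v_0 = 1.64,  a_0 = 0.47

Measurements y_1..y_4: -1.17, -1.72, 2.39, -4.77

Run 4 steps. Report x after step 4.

step 1: x_pred=-0.4914  r=-0.6786  x^+=-0.7689  v^+=2.1841  a^+=0.3532
step 2: x_pred=2.8233  r=-4.5433  x^+=0.9651  v^+=1.7204  a^+=-0.4290
step 3: x_pred=3.0307  r=-0.6407  x^+=2.7686  v^+=0.9513  a^+=-0.5392
step 4: x_pred=3.5844  r=-8.3544  x^+=0.1675  v^+=-1.6487  a^+=-1.9775

x_post = 0.1675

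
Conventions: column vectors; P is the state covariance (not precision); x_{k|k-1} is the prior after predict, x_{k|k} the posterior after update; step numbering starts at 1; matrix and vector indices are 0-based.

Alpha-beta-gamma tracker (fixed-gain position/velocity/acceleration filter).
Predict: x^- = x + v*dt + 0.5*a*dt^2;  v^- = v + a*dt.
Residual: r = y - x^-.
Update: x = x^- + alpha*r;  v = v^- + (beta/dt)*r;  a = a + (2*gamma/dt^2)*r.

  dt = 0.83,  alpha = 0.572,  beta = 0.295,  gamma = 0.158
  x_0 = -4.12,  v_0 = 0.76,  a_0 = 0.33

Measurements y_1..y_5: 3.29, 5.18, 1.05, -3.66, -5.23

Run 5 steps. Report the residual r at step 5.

step 1: x_pred=-3.3755  r=6.6655  x^+=0.4372  v^+=3.4030  a^+=3.3875
step 2: x_pred=4.4284  r=0.7516  x^+=4.8583  v^+=6.4817  a^+=3.7322
step 3: x_pred=11.5237  r=-10.4737  x^+=5.5328  v^+=5.8569  a^+=-1.0721
step 4: x_pred=10.0247  r=-13.6847  x^+=2.1970  v^+=0.1032  a^+=-7.3493
step 5: x_pred=-0.2487  r=-4.9813  x^+=-3.0980  v^+=-7.7671  a^+=-9.6342

resid = -4.9813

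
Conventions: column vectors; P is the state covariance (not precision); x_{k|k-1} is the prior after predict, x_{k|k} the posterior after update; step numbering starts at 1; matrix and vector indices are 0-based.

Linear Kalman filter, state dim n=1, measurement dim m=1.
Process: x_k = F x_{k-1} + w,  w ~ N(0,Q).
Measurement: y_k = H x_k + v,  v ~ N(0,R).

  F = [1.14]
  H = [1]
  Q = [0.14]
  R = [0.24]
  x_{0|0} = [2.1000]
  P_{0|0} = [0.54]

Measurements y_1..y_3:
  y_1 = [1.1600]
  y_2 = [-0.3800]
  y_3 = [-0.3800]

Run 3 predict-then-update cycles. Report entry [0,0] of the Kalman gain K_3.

step 1: x^-=[2.3940]  P^-=[0.8418]  S=[1.0818]  K=[0.7781]  nu=[-1.2340]  x^+=[1.4338]  P^+=[0.1868]
step 2: x^-=[1.6345]  P^-=[0.3827]  S=[0.6227]  K=[0.6146]  nu=[-2.0145]  x^+=[0.3964]  P^+=[0.1475]
step 3: x^-=[0.4519]  P^-=[0.3317]  S=[0.5717]  K=[0.5802]  nu=[-0.8319]  x^+=[-0.0308]  P^+=[0.1392]

K[0,0] = 0.5802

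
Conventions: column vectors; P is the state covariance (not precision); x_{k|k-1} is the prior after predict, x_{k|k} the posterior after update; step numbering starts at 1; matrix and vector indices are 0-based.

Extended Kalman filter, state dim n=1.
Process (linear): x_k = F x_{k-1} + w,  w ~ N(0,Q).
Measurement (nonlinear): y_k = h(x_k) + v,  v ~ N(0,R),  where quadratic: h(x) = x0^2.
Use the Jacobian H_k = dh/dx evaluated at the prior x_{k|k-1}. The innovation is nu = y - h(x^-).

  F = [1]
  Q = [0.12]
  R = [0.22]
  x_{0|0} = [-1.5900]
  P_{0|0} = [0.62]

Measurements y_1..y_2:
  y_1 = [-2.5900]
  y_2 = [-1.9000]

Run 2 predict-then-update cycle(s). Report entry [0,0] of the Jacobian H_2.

H_jac[0,0] = -0.0530

step 1: x^-=[-1.5900]  P^-=[0.7400]  H_jac=[-3.1800]  S=[7.7032]  K=[-0.3055]  nu=[-5.1181]  x^+=[-0.0265]  P^+=[0.0211]
step 2: x^-=[-0.0265]  P^-=[0.1411]  H_jac=[-0.0530]  S=[0.2204]  K=[-0.0339]  nu=[-1.9007]  x^+=[0.0380]  P^+=[0.1409]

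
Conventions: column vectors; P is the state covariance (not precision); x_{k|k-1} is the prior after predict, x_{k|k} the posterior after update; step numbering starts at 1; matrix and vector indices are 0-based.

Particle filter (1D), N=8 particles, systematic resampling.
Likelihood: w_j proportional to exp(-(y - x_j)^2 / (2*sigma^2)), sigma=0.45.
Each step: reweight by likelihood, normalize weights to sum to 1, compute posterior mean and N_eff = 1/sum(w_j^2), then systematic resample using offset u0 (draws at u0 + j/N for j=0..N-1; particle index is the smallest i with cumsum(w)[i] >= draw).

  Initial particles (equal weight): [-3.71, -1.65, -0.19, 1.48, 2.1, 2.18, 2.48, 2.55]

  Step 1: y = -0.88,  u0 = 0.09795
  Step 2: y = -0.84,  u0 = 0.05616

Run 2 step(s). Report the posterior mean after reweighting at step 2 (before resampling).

step 1: w=[0.0000, 0.4284, 0.5716, 0.0000, 0.0000, 0.0000, 0.0000, 0.0000]  mean=-0.8155  Neff=1.9598  idx=[1, 1, 1, 2, 2, 2, 2, 2]
step 2: w=[0.0840, 0.0840, 0.0840, 0.1496, 0.1496, 0.1496, 0.1496, 0.1496]  mean=-0.5580  Neff=7.5154  idx=[0, 2, 3, 4, 5, 5, 6, 7]

post_mean = -0.5580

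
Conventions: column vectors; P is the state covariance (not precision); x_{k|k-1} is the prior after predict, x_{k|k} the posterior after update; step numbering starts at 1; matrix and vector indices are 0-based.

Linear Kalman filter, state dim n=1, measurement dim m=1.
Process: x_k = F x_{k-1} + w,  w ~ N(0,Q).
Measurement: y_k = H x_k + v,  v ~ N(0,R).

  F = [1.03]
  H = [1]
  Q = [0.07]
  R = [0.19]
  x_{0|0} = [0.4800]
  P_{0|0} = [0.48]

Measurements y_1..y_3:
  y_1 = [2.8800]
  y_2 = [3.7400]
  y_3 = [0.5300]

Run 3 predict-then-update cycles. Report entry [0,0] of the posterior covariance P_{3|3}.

P_post[0,0] = 0.0921

step 1: x^-=[0.4944]  P^-=[0.5792]  S=[0.7692]  K=[0.7530]  nu=[2.3856]  x^+=[2.2908]  P^+=[0.1431]
step 2: x^-=[2.3595]  P^-=[0.2218]  S=[0.4118]  K=[0.5386]  nu=[1.3805]  x^+=[3.1030]  P^+=[0.1023]
step 3: x^-=[3.1961]  P^-=[0.1786]  S=[0.3686]  K=[0.4845]  nu=[-2.6661]  x^+=[1.9044]  P^+=[0.0921]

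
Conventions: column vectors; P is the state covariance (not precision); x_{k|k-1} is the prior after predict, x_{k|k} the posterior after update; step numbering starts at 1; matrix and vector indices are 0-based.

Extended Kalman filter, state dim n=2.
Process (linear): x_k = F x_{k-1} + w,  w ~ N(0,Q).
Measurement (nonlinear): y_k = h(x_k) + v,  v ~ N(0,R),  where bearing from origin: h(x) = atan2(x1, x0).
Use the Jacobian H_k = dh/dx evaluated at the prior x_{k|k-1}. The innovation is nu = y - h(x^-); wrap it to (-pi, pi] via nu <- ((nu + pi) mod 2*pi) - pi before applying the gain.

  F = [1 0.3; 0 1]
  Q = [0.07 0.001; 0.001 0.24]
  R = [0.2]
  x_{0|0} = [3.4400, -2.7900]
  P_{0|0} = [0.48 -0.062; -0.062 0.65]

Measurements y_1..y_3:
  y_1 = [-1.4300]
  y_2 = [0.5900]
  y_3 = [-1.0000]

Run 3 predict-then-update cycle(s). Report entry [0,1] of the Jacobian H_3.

H_jac[0,1] = 0.2420

step 1: x^-=[2.6030, -2.7900]  P^-=[0.5713 0.1340; 0.1340 0.8900]  H_jac=[0.1916 0.1788]  S=[0.2586]  K=[0.5160; 0.7146]  nu=[-0.6099]  x^+=[2.2883, -3.2258]  P^+=[0.5025 0.0387; 0.0387 0.7580]
step 2: x^-=[1.3205, -3.2258]  P^-=[0.6639 0.2670; 0.2670 0.9980]  H_jac=[0.2655 0.1087]  S=[0.2740]  K=[0.7492; 0.6546]  nu=[1.7722]  x^+=[2.6483, -2.0657]  P^+=[0.5101 0.1327; 0.1327 0.8805]
step 3: x^-=[2.0286, -2.0657]  P^-=[0.7389 0.3978; 0.3978 1.1205]  H_jac=[0.2464 0.2420]  S=[0.3580]  K=[0.7777; 1.0315]  nu=[-0.2055]  x^+=[1.8688, -2.2777]  P^+=[0.5224 0.1107; 0.1107 0.7397]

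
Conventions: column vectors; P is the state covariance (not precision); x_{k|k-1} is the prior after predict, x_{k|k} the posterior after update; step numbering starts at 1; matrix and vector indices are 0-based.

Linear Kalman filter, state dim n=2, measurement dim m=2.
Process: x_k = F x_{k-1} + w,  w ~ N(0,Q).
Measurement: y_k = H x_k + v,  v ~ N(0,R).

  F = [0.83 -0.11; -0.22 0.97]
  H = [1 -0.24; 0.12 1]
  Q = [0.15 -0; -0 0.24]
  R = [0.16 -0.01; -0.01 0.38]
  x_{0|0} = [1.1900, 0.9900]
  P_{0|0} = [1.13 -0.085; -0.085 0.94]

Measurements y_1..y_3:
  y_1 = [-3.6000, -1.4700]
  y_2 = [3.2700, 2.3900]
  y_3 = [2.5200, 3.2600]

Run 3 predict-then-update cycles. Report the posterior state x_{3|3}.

step 1: x^-=[0.8788, 0.6985]  P^-=[0.9554 -0.3771; -0.3771 1.2154]  S=[1.3664 -0.5533; -0.5533 1.5187]  K=[0.8158 0.1244; -0.2082 0.6947]  nu=[-4.3112, -2.2740]  x^+=[-2.9211, 0.0163]  P^+=[0.1348 0.0229; 0.0229 0.2633]
step 2: x^-=[-2.4263, 0.6585]  P^-=[0.2419 -0.0337; -0.0337 0.4845]  S=[0.4459 -0.1300; -0.1300 0.8599]  K=[0.5847 0.0829; -0.1814 0.5313]  nu=[5.8544, 2.0227]  x^+=[1.1643, 0.6709]  P^+=[0.0961 0.0141; 0.0141 0.2020]
step 3: x^-=[0.8926, 0.3947]  P^-=[0.2161 -0.0274; -0.0274 0.4287]  S=[0.4139 -0.1135; -0.1135 0.8052]  K=[0.5590 0.0770; -0.1766 0.5034]  nu=[1.7222, 2.7582]  x^+=[2.0678, 1.4790]  P^+=[0.0917 0.0127; 0.0127 0.1915]

x_post = [2.0678, 1.4790]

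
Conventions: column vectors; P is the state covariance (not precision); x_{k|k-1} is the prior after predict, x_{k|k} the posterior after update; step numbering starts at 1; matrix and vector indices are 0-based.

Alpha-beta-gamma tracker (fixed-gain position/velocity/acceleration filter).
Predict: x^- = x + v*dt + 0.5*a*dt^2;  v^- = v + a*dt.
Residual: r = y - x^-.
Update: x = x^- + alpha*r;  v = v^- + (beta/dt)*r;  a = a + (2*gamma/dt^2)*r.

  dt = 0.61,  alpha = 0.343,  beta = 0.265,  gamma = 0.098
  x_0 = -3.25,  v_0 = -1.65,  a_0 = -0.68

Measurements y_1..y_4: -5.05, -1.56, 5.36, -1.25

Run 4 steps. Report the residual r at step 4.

step 1: x_pred=-4.3830  r=-0.6670  x^+=-4.6118  v^+=-2.3546  a^+=-1.0313
step 2: x_pred=-6.2399  r=4.6799  x^+=-4.6347  v^+=-0.9506  a^+=1.4338
step 3: x_pred=-4.9478  r=10.3078  x^+=-1.4122  v^+=4.4020  a^+=6.8633
step 4: x_pred=2.5499  r=-3.7999  x^+=1.2465  v^+=6.9379  a^+=4.8618

resid = -3.7999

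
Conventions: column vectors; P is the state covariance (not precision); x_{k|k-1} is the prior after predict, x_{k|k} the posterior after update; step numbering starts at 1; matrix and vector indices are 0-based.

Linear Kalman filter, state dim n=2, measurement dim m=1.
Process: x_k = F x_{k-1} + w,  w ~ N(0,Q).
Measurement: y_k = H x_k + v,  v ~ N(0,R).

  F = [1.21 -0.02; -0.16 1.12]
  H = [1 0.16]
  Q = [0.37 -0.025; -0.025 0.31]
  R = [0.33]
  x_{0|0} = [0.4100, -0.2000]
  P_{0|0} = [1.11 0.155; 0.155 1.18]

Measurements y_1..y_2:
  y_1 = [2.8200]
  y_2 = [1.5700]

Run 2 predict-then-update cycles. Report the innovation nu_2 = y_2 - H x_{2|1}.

innov = [-1.3775]

step 1: x^-=[0.5001, -0.2896]  P^-=[1.9881 -0.0558; -0.0558 1.7631]  S=[2.3454]  K=[0.8439; 0.0965]  nu=[2.3662]  x^+=[2.4969, -0.0613]  P^+=[0.3180 -0.2468; -0.2468 1.7412]
step 2: x^-=[3.0224, -0.4681]  P^-=[0.8482 -0.4607; -0.4607 2.5908]  S=[1.0970]  K=[0.7059; -0.0421]  nu=[-1.3775]  x^+=[2.0500, -0.4101]  P^+=[0.3015 -0.4281; -0.4281 2.5888]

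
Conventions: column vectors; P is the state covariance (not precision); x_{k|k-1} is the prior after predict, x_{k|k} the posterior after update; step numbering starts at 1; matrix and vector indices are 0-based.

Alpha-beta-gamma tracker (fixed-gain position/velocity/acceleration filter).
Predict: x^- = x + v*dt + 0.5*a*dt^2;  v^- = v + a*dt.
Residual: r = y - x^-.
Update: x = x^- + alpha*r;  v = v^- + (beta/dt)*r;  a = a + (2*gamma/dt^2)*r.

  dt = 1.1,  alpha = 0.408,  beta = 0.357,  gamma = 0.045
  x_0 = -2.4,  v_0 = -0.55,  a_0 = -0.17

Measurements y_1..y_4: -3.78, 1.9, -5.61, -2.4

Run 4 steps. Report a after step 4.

a_post = -0.0369

step 1: x_pred=-3.1079  r=-0.6721  x^+=-3.3821  v^+=-0.9551  a^+=-0.2200
step 2: x_pred=-4.5658  r=6.4658  x^+=-1.9278  v^+=0.9013  a^+=0.2609
step 3: x_pred=-0.7785  r=-4.8315  x^+=-2.7497  v^+=-0.3797  a^+=-0.0984
step 4: x_pred=-3.2270  r=0.8270  x^+=-2.8896  v^+=-0.2196  a^+=-0.0369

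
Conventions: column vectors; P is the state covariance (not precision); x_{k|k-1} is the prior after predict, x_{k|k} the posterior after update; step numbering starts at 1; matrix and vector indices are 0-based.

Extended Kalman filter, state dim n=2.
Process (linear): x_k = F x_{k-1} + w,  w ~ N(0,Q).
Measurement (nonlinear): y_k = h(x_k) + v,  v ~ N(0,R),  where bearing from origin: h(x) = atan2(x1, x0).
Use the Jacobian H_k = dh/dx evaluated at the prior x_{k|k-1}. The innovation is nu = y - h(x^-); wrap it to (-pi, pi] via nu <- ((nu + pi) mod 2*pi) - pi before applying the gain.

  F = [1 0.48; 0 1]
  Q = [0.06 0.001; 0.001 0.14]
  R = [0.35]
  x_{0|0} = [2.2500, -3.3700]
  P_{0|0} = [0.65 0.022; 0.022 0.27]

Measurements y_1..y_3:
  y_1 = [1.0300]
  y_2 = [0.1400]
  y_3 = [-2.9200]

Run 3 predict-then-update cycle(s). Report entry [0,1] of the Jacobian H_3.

step 1: x^-=[0.6324, -3.3700]  P^-=[0.7933 0.1526; 0.1526 0.4100]  H_jac=[0.2866 0.0538]  S=[0.4211]  K=[0.5595; 0.1563]  nu=[2.4153]  x^+=[1.9839, -2.9926]  P^+=[0.6615 0.1158; 0.1158 0.3997]
step 2: x^-=[0.5474, -2.9926]  P^-=[0.9247 0.3086; 0.3086 0.5397]  H_jac=[0.3233 0.0591]  S=[0.4604]  K=[0.6891; 0.2861]  nu=[1.5299]  x^+=[1.6017, -2.5549]  P^+=[0.7061 0.2179; 0.2179 0.5020]
step 3: x^-=[0.3754, -2.5549]  P^-=[1.0909 0.4599; 0.4599 0.6420]  H_jac=[0.3831 0.0563]  S=[0.5320]  K=[0.8343; 0.3991]  nu=[-1.4951]  x^+=[-0.8720, -3.1516]  P^+=[0.7206 0.2827; 0.2827 0.5573]

H_jac[0,1] = 0.0563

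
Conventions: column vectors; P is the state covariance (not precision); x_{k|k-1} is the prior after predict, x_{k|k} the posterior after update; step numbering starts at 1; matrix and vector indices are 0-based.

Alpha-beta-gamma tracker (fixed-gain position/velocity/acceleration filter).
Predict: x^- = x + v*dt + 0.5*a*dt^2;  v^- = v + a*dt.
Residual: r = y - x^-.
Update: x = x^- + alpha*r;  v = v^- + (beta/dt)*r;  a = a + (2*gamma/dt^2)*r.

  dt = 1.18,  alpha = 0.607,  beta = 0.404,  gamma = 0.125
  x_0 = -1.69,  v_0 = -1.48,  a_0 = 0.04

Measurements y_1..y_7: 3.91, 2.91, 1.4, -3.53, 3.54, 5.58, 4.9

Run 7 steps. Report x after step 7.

x_post = 4.6343

step 1: x_pred=-3.4086  r=7.3186  x^+=1.0338  v^+=1.0729  a^+=1.3540
step 2: x_pred=3.2425  r=-0.3325  x^+=3.0407  v^+=2.5568  a^+=1.2943
step 3: x_pred=6.9588  r=-5.5588  x^+=3.5846  v^+=2.1809  a^+=0.2963
step 4: x_pred=6.3643  r=-9.8943  x^+=0.3585  v^+=-0.8570  a^+=-1.4802
step 5: x_pred=-1.6834  r=5.2234  x^+=1.4872  v^+=-0.8154  a^+=-0.5424
step 6: x_pred=0.1475  r=5.4325  x^+=3.4450  v^+=0.4046  a^+=0.4330
step 7: x_pred=4.2239  r=0.6761  x^+=4.6343  v^+=1.1470  a^+=0.5544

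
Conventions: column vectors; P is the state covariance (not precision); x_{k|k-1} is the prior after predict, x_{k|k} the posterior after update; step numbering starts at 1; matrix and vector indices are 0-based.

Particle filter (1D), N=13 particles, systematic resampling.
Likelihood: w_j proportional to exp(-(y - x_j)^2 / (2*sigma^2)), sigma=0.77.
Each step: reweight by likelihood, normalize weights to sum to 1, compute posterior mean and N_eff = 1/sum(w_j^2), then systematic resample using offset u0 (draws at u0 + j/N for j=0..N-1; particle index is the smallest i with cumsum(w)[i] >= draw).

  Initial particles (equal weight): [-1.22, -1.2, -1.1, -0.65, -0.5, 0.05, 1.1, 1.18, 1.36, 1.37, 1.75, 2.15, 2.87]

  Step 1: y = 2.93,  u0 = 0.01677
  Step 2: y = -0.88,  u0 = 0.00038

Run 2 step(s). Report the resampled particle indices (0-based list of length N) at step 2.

resampled_idx = [0, 0, 0, 0, 0, 0, 0, 0, 0, 1, 1, 1, 3]

step 1: w=[0.0000, 0.0000, 0.0000, 0.0000, 0.0000, 0.0004, 0.0259, 0.0329, 0.0545, 0.0560, 0.1347, 0.2609, 0.4346]  mean=2.2622  Neff=3.5341  idx=[6, 8, 10, 10, 11, 11, 11, 11, 12, 12, 12, 12, 12]
step 2: w=[0.6232, 0.2471, 0.0498, 0.0498, 0.0074, 0.0074, 0.0074, 0.0074, 0.0001, 0.0001, 0.0001, 0.0001, 0.0001]  mean=1.2610  Neff=2.1996  idx=[0, 0, 0, 0, 0, 0, 0, 0, 0, 1, 1, 1, 3]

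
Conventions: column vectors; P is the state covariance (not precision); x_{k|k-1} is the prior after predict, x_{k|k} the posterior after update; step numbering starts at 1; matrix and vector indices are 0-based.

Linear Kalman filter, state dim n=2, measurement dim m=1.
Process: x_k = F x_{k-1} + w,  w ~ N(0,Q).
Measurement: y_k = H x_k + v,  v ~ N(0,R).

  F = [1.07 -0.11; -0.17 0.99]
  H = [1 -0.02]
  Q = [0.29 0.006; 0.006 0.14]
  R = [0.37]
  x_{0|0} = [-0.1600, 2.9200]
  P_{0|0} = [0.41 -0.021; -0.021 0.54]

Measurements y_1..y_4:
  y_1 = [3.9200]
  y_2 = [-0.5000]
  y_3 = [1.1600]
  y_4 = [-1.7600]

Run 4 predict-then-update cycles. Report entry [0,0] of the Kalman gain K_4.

step 1: x^-=[-0.4924, 2.9180]  P^-=[0.7709 -0.1500; -0.1500 0.6882]  S=[1.1472]  K=[0.6746; -0.1428]  nu=[4.4708]  x^+=[2.5236, 2.2797]  P^+=[0.2488 -0.0395; -0.0395 0.6648]
step 2: x^-=[2.4495, 1.8279]  P^-=[0.5922 -0.1543; -0.1543 0.8121]  S=[0.9687]  K=[0.6145; -0.1760]  nu=[-2.9129]  x^+=[0.6594, 2.3406]  P^+=[0.2264 -0.0495; -0.0495 0.7820]
step 3: x^-=[0.4481, 2.2051]  P^-=[0.5703 -0.1737; -0.1737 0.9297]  S=[0.9476]  K=[0.6055; -0.2029]  nu=[0.7560]  x^+=[0.9059, 2.0517]  P^+=[0.2229 -0.0573; -0.0573 0.8907]
step 4: x^-=[0.7436, 1.8772]  P^-=[0.5694 -0.1933; -0.1933 1.0387]  S=[0.9476]  K=[0.6050; -0.2259]  nu=[-2.4660]  x^+=[-0.7484, 2.4342]  P^+=[0.2226 -0.0638; -0.0638 0.9903]

K[0,0] = 0.6050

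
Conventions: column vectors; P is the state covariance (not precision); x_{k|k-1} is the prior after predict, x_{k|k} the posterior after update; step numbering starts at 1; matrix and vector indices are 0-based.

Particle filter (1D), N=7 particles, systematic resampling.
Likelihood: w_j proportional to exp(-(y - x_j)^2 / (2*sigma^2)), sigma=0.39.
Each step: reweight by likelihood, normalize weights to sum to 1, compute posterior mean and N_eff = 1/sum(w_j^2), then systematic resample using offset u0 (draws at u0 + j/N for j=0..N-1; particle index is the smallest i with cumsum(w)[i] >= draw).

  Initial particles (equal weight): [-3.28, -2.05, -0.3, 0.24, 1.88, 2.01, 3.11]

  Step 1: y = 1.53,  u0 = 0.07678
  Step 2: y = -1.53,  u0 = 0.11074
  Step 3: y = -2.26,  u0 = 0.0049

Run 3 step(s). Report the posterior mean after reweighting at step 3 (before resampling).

post_mean = 1.8806

step 1: w=[0.0000, 0.0000, 0.0000, 0.0037, 0.5854, 0.4106, 0.0002]  mean=1.9276  Neff=1.9556  idx=[4, 4, 4, 4, 5, 5, 5]
step 2: w=[0.2407, 0.2407, 0.2407, 0.2407, 0.0123, 0.0123, 0.0123]  mean=1.8848  Neff=4.3052  idx=[0, 1, 1, 2, 2, 3, 4]
step 3: w=[0.1659, 0.1659, 0.1659, 0.1659, 0.1659, 0.1659, 0.0046]  mean=1.8806  Neff=6.0543  idx=[0, 0, 1, 2, 3, 4, 5]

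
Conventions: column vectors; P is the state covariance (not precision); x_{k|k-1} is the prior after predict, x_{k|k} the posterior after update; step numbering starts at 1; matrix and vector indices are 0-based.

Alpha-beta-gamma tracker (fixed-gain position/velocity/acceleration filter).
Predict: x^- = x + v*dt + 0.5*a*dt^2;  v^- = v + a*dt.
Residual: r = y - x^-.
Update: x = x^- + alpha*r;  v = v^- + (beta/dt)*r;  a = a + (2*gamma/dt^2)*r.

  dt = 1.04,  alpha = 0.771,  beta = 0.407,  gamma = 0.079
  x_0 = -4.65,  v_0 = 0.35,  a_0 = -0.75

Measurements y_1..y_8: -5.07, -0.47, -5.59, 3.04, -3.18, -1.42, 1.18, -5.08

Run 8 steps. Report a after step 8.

step 1: x_pred=-4.6916  r=-0.3784  x^+=-4.9833  v^+=-0.5781  a^+=-0.8053
step 2: x_pred=-6.0200  r=5.5500  x^+=-1.7410  v^+=0.7564  a^+=0.0055
step 3: x_pred=-0.9513  r=-4.6387  x^+=-4.5277  v^+=-1.0532  a^+=-0.6721
step 4: x_pred=-5.9866  r=9.0266  x^+=0.9729  v^+=1.7803  a^+=0.6465
step 5: x_pred=3.1740  r=-6.3540  x^+=-1.7249  v^+=-0.0340  a^+=-0.2817
step 6: x_pred=-1.9127  r=0.4927  x^+=-1.5328  v^+=-0.1342  a^+=-0.2098
step 7: x_pred=-1.7858  r=2.9658  x^+=0.5008  v^+=0.8083  a^+=0.2235
step 8: x_pred=1.4623  r=-6.5423  x^+=-3.5818  v^+=-1.5196  a^+=-0.7322

a_post = -0.7322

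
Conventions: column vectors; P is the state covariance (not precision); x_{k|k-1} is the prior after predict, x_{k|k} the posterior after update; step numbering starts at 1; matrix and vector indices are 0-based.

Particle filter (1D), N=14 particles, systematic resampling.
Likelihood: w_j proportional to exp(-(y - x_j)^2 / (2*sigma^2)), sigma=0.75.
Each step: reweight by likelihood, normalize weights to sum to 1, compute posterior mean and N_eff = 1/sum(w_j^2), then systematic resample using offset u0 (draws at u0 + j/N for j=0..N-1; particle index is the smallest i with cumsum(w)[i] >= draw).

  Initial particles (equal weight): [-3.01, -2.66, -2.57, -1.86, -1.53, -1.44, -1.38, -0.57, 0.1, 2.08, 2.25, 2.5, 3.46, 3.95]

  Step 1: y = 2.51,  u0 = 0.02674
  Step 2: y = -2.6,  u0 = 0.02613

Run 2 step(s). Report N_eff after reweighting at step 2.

N_eff = 6.0365

step 1: w=[0.0000, 0.0000, 0.0000, 0.0000, 0.0000, 0.0000, 0.0000, 0.0001, 0.0017, 0.2493, 0.2768, 0.2939, 0.1318, 0.0465]  mean=2.5158  Neff=4.0874  idx=[9, 9, 9, 9, 10, 10, 10, 10, 11, 11, 11, 11, 12, 13]
step 2: w=[0.1980, 0.1980, 0.1980, 0.1980, 0.0469, 0.0469, 0.0469, 0.0469, 0.0051, 0.0051, 0.0051, 0.0051, 0.0000, 0.0000]  mean=2.1205  Neff=6.0365  idx=[0, 0, 0, 1, 1, 1, 2, 2, 3, 3, 3, 4, 5, 7]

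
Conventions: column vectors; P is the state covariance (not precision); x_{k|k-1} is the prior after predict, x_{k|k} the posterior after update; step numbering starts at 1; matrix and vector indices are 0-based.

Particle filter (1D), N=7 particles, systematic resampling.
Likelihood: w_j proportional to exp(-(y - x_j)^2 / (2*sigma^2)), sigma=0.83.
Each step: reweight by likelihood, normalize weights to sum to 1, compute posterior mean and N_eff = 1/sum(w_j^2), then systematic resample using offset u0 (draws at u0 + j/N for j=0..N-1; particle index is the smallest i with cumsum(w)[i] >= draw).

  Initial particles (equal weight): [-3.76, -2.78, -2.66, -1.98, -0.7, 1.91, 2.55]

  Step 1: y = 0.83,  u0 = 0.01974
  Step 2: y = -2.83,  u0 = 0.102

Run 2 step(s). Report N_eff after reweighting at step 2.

step 1: w=[0.0000, 0.0001, 0.0002, 0.0044, 0.2498, 0.5859, 0.1596]  mean=1.3415  Neff=2.3194  idx=[4, 4, 5, 5, 5, 5, 6]
step 2: w=[0.5000, 0.5000, 0.0000, 0.0000, 0.0000, 0.0000, 0.0000]  mean=-0.7000  Neff=2.0000  idx=[0, 0, 0, 1, 1, 1, 1]

N_eff = 2.0000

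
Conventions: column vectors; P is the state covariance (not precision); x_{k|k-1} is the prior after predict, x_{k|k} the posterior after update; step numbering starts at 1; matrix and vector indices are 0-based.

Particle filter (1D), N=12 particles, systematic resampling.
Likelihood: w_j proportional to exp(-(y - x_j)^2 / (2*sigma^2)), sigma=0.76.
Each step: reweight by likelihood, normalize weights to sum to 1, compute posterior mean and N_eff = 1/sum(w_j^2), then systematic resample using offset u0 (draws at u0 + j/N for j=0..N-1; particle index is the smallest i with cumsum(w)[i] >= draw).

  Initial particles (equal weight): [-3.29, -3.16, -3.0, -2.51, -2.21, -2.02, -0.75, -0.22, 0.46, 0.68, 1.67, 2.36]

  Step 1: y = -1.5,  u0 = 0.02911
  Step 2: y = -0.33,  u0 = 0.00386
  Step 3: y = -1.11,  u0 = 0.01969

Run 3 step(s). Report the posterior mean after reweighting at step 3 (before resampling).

step 1: w=[0.0204, 0.0301, 0.0466, 0.1353, 0.2114, 0.2588, 0.2010, 0.0792, 0.0118, 0.0053, 0.0001, 0.0000]  mean=-1.7908  Neff=5.5460  idx=[1, 3, 3, 4, 4, 5, 5, 5, 5, 6, 6, 7]
step 2: w=[0.0003, 0.0052, 0.0052, 0.0148, 0.0148, 0.0266, 0.0266, 0.0266, 0.0266, 0.2707, 0.2707, 0.3120]  mean=-0.7819  Neff=4.0451  idx=[1, 6, 9, 9, 9, 10, 10, 10, 10, 11, 11, 11]
step 3: w=[0.0217, 0.0579, 0.1059, 0.1059, 0.1059, 0.1059, 0.1059, 0.1059, 0.1059, 0.0597, 0.0597, 0.0597]  mean=-0.7668  Neff=10.7498  idx=[0, 2, 3, 3, 4, 5, 6, 6, 7, 8, 9, 10]

post_mean = -0.7668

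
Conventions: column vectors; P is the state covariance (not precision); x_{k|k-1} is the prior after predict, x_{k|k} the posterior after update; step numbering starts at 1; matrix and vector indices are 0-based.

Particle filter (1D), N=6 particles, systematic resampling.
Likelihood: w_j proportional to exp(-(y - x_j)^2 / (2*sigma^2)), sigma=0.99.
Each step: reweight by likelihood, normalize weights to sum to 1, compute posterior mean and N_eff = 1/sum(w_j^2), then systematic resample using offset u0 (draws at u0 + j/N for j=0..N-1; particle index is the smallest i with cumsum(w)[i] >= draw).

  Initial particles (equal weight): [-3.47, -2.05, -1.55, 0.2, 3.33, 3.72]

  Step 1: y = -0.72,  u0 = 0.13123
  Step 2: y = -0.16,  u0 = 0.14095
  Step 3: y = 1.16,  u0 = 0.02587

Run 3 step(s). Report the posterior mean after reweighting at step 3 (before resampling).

post_mean = 0.1676

step 1: w=[0.0119, 0.2279, 0.3953, 0.3648, 0.0001, 0.0000]  mean=-1.0475  Neff=2.9289  idx=[1, 2, 2, 2, 3, 3]
step 2: w=[0.0513, 0.1184, 0.1184, 0.1184, 0.2968, 0.2968]  mean=-0.5367  Neff=4.5274  idx=[1, 3, 4, 4, 5, 5]
step 3: w=[0.0093, 0.0093, 0.2454, 0.2454, 0.2454, 0.2454]  mean=0.1676  Neff=4.1495  idx=[2, 2, 3, 4, 4, 5]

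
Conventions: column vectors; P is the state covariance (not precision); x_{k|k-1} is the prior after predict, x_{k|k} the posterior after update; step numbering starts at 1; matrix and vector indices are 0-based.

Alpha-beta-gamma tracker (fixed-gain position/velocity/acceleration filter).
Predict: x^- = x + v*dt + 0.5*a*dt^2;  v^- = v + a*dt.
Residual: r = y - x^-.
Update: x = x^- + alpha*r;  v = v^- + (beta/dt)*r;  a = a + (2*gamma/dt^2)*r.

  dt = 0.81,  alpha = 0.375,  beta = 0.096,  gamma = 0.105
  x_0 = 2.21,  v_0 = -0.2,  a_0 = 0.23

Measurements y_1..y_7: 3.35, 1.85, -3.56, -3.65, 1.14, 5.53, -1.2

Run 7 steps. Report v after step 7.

v_post = -1.4460

step 1: x_pred=2.1235  r=1.2265  x^+=2.5834  v^+=0.1317  a^+=0.6226
step 2: x_pred=2.8943  r=-1.0443  x^+=2.5027  v^+=0.5122  a^+=0.2883
step 3: x_pred=3.0122  r=-6.5722  x^+=0.5476  v^+=-0.0332  a^+=-1.8152
step 4: x_pred=-0.0748  r=-3.5752  x^+=-1.4155  v^+=-1.9272  a^+=-2.9596
step 5: x_pred=-3.9474  r=5.0874  x^+=-2.0396  v^+=-3.7215  a^+=-1.3312
step 6: x_pred=-5.4908  r=11.0208  x^+=-1.3580  v^+=-3.4937  a^+=2.1962
step 7: x_pred=-3.4674  r=2.2674  x^+=-2.6171  v^+=-1.4460  a^+=2.9220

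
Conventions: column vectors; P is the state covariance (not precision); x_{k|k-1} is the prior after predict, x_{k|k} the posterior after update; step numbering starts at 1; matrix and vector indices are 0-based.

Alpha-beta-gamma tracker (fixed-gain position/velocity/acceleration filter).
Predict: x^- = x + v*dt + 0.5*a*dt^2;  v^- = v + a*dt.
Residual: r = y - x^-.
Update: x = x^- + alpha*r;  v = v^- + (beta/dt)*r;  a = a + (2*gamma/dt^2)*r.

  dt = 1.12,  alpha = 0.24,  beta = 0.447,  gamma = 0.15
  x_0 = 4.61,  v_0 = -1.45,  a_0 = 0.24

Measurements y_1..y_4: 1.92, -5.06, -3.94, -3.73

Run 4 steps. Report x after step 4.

step 1: x_pred=3.1365  r=-1.2165  x^+=2.8446  v^+=-1.6667  a^+=-0.0509
step 2: x_pred=0.9459  r=-6.0059  x^+=-0.4955  v^+=-4.1208  a^+=-1.4873
step 3: x_pred=-6.0436  r=2.1036  x^+=-5.5388  v^+=-4.9470  a^+=-0.9842
step 4: x_pred=-11.6967  r=7.9667  x^+=-9.7847  v^+=-2.8697  a^+=0.9211

x_post = -9.7847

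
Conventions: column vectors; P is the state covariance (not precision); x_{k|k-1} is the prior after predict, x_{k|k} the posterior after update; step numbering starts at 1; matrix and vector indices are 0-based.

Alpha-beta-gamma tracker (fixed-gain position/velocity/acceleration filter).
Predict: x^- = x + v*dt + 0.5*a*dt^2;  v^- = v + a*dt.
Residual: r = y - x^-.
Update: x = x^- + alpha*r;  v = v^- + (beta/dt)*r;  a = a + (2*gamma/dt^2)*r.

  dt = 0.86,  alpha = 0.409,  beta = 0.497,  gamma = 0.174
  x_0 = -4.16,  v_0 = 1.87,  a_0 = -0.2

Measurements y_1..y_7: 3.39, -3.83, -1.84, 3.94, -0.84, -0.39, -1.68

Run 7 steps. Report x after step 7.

x_post = -2.3104

step 1: x_pred=-2.6258  r=6.0158  x^+=-0.1653  v^+=5.1745  a^+=2.6306
step 2: x_pred=5.2576  r=-9.0876  x^+=1.5408  v^+=2.1851  a^+=-1.6454
step 3: x_pred=2.8115  r=-4.6515  x^+=0.9090  v^+=-1.9181  a^+=-3.8340
step 4: x_pred=-2.1583  r=6.0983  x^+=0.3359  v^+=-1.6910  a^+=-0.9646
step 5: x_pred=-1.4751  r=0.6351  x^+=-1.2153  v^+=-2.1535  a^+=-0.6657
step 6: x_pred=-3.3136  r=2.9236  x^+=-2.1178  v^+=-1.0365  a^+=0.7099
step 7: x_pred=-2.7467  r=1.0667  x^+=-2.3104  v^+=0.1904  a^+=1.2118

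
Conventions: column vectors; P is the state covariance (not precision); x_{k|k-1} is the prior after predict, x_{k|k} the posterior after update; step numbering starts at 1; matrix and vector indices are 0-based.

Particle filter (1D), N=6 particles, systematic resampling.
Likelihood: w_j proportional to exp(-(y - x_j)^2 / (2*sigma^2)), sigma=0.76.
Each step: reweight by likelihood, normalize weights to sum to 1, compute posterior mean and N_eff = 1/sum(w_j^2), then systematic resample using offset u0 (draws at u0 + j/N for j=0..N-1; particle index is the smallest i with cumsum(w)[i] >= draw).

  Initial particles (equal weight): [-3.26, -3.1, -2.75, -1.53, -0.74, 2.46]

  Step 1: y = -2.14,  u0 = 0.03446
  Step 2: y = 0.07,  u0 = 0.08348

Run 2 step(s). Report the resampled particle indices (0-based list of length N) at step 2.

step 1: w=[0.1395, 0.1860, 0.2994, 0.2994, 0.0757, 0.0000]  mean=-2.3688  Neff=4.1832  idx=[0, 1, 2, 2, 3, 3]
step 2: w=[0.0003, 0.0008, 0.0046, 0.0046, 0.4948, 0.4948]  mean=-1.5431  Neff=2.0419  idx=[4, 4, 4, 5, 5, 5]

resampled_idx = [4, 4, 4, 5, 5, 5]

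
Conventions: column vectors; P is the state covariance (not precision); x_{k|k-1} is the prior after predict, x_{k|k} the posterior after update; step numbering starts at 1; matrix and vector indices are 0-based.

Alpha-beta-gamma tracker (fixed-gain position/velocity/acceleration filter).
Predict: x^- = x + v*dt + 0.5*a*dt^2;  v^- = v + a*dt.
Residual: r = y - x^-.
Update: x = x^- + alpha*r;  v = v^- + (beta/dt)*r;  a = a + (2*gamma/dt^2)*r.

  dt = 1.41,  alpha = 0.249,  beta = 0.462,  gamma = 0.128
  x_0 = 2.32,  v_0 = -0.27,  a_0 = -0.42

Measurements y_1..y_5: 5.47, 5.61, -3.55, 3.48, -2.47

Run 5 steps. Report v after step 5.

step 1: x_pred=1.5218  r=3.9482  x^+=2.5049  v^+=0.4315  a^+=0.0884
step 2: x_pred=3.2011  r=2.4089  x^+=3.8009  v^+=1.3454  a^+=0.3986
step 3: x_pred=6.0941  r=-9.6441  x^+=3.6928  v^+=-1.2526  a^+=-0.8433
step 4: x_pred=1.0883  r=2.3917  x^+=1.6838  v^+=-1.6580  a^+=-0.5353
step 5: x_pred=-1.1860  r=-1.2840  x^+=-1.5057  v^+=-2.8334  a^+=-0.7006

v_post = -2.8334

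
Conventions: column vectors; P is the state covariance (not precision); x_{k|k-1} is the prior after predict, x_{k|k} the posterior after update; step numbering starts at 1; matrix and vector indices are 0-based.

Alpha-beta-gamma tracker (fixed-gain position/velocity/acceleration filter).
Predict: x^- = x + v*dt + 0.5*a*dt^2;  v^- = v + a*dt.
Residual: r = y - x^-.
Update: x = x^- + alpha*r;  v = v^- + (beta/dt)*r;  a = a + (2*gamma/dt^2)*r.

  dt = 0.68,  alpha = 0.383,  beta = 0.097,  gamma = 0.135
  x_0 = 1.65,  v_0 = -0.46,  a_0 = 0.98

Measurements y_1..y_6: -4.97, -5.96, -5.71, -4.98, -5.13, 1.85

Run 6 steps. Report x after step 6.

step 1: x_pred=1.5638  r=-6.5338  x^+=-0.9387  v^+=-0.7256  a^+=-2.8351
step 2: x_pred=-2.0876  r=-3.8724  x^+=-3.5707  v^+=-3.2059  a^+=-5.0963
step 3: x_pred=-6.9290  r=1.2190  x^+=-6.4621  v^+=-6.4975  a^+=-4.3845
step 4: x_pred=-11.8941  r=6.9141  x^+=-9.2460  v^+=-8.4927  a^+=-0.3473
step 5: x_pred=-15.1013  r=9.9713  x^+=-11.2823  v^+=-7.3065  a^+=5.4751
step 6: x_pred=-14.9849  r=16.8349  x^+=-8.5371  v^+=-1.1820  a^+=15.3051

x_post = -8.5371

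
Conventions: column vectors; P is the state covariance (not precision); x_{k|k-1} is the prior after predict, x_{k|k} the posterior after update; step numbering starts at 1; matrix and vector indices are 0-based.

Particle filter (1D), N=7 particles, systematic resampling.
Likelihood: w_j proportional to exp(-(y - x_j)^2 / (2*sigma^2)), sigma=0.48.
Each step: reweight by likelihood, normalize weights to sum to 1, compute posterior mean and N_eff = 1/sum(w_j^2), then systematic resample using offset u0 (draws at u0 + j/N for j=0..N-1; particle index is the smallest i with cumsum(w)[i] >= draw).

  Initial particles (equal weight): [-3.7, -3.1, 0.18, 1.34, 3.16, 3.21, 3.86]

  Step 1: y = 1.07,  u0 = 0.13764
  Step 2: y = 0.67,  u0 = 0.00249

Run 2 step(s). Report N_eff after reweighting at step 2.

step 1: w=[0.0000, 0.0000, 0.1735, 0.8264, 0.0001, 0.0000, 0.0000]  mean=1.1389  Neff=1.4026  idx=[2, 3, 3, 3, 3, 3, 3]
step 2: w=[0.2077, 0.1320, 0.1320, 0.1320, 0.1320, 0.1320, 0.1320]  mean=1.0990  Neff=6.7674  idx=[0, 0, 1, 2, 3, 4, 5]

N_eff = 6.7674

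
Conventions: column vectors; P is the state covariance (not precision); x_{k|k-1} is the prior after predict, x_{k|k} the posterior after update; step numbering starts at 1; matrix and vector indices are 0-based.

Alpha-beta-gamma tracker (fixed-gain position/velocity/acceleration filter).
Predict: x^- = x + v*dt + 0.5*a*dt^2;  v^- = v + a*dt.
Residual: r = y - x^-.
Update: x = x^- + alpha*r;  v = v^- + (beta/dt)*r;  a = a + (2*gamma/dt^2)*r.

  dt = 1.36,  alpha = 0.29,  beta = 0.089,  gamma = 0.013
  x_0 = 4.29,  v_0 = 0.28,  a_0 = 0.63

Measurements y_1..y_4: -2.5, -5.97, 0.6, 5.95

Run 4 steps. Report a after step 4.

a_post = 0.3787

step 1: x_pred=5.2534  r=-7.7534  x^+=3.0049  v^+=0.6294  a^+=0.5210
step 2: x_pred=4.3428  r=-10.3128  x^+=1.3521  v^+=0.6631  a^+=0.3760
step 3: x_pred=2.6016  r=-2.0016  x^+=2.0212  v^+=1.0435  a^+=0.3479
step 4: x_pred=3.7621  r=2.1879  x^+=4.3966  v^+=1.6599  a^+=0.3787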